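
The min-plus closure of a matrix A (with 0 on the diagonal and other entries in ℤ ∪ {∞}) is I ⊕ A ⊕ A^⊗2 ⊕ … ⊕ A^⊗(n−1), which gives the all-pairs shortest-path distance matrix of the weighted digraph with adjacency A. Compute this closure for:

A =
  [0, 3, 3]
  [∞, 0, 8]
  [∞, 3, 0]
Closure =
  [0, 3, 3]
  [∞, 0, 8]
  [∞, 3, 0]

This is the Floyd-Warshall all-pairs shortest-path computation. For each intermediate vertex k = 0, 1, …, 2, update dist[i][j] ← min(dist[i][j], dist[i][k] + dist[k][j]). The final matrix gives, for each (i, j), the minimum total weight of any directed path from i to j (possibly empty when i = j).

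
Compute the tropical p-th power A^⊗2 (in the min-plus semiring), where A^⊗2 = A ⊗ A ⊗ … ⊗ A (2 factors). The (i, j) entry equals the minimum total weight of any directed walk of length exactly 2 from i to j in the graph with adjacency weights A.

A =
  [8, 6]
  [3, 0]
A^⊗2 =
  [9, 6]
  [3, 0]

Each entry (A^⊗2)_ij equals the minimum over all length-2 walks i = v_0 → v_1 → … → v_2 = j of Σ_t A[v_t][v_{t+1}]. For example, for (i, j) = (0, 1) we minimise over 2 possible intermediate vertex sequences; the minimum is 6, attained along the walk 0 → 1 → 1.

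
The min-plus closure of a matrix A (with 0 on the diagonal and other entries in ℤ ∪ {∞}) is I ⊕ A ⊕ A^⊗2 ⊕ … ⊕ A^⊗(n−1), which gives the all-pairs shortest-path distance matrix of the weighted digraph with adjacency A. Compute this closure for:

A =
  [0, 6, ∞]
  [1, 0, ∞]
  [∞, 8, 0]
Closure =
  [0, 6, ∞]
  [1, 0, ∞]
  [9, 8, 0]

This is the Floyd-Warshall all-pairs shortest-path computation. For each intermediate vertex k = 0, 1, …, 2, update dist[i][j] ← min(dist[i][j], dist[i][k] + dist[k][j]). The final matrix gives, for each (i, j), the minimum total weight of any directed path from i to j (possibly empty when i = j).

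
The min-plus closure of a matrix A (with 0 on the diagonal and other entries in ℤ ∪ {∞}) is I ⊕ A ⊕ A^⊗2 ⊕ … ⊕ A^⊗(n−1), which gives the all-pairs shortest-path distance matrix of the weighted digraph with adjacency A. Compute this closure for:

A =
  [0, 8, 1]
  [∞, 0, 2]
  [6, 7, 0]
Closure =
  [0, 8, 1]
  [8, 0, 2]
  [6, 7, 0]

This is the Floyd-Warshall all-pairs shortest-path computation. For each intermediate vertex k = 0, 1, …, 2, update dist[i][j] ← min(dist[i][j], dist[i][k] + dist[k][j]). The final matrix gives, for each (i, j), the minimum total weight of any directed path from i to j (possibly empty when i = j).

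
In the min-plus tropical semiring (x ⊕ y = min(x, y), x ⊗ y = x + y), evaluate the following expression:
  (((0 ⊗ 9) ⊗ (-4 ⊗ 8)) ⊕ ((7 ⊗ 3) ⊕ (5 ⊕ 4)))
(((0 ⊗ 9) ⊗ (-4 ⊗ 8)) ⊕ ((7 ⊗ 3) ⊕ (5 ⊕ 4))) = 4

Expand innermost to outermost. Recall ⊕ takes the minimum of its arguments and ⊗ takes their sum. Working out the expression (((0 ⊗ 9) ⊗ (-4 ⊗ 8)) ⊕ ((7 ⊗ 3) ⊕ (5 ⊕ 4))) gives 4.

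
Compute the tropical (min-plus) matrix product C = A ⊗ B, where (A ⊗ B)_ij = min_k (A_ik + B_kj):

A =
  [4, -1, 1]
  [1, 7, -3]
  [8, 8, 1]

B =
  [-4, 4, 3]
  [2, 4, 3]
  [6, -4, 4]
A ⊗ B =
  [0, -3, 2]
  [-3, -7, 1]
  [4, -3, 5]

Apply the min-plus product entry-by-entry:
  C[0][0] = min over k of (A[0][0] + B[0][0] = 4 + -4 = 0, A[0][1] + B[1][0] = -1 + 2 = 1, A[0][2] + B[2][0] = 1 + 6 = 7) = 0 (attained at k = 0)
  C[0][1] = min over k of (A[0][0] + B[0][1] = 4 + 4 = 8, A[0][1] + B[1][1] = -1 + 4 = 3, A[0][2] + B[2][1] = 1 + -4 = -3) = -3 (attained at k = 2)
  C[0][2] = min over k of (A[0][0] + B[0][2] = 4 + 3 = 7, A[0][1] + B[1][2] = -1 + 3 = 2, A[0][2] + B[2][2] = 1 + 4 = 5) = 2 (attained at k = 1)
  C[1][0] = min over k of (A[1][0] + B[0][0] = 1 + -4 = -3, A[1][1] + B[1][0] = 7 + 2 = 9, A[1][2] + B[2][0] = -3 + 6 = 3) = -3 (attained at k = 0)
  C[1][1] = min over k of (A[1][0] + B[0][1] = 1 + 4 = 5, A[1][1] + B[1][1] = 7 + 4 = 11, A[1][2] + B[2][1] = -3 + -4 = -7) = -7 (attained at k = 2)
  C[1][2] = min over k of (A[1][0] + B[0][2] = 1 + 3 = 4, A[1][1] + B[1][2] = 7 + 3 = 10, A[1][2] + B[2][2] = -3 + 4 = 1) = 1 (attained at k = 2)
  C[2][0] = min over k of (A[2][0] + B[0][0] = 8 + -4 = 4, A[2][1] + B[1][0] = 8 + 2 = 10, A[2][2] + B[2][0] = 1 + 6 = 7) = 4 (attained at k = 0)
  C[2][1] = min over k of (A[2][0] + B[0][1] = 8 + 4 = 12, A[2][1] + B[1][1] = 8 + 4 = 12, A[2][2] + B[2][1] = 1 + -4 = -3) = -3 (attained at k = 2)
  C[2][2] = min over k of (A[2][0] + B[0][2] = 8 + 3 = 11, A[2][1] + B[1][2] = 8 + 3 = 11, A[2][2] + B[2][2] = 1 + 4 = 5) = 5 (attained at k = 2)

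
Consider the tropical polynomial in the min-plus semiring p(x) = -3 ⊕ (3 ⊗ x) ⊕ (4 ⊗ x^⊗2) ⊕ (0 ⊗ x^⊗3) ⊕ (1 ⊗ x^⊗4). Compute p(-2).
p(-2) = -7

A tropical monomial a ⊗ x^⊗i evaluates to a + i · x. Evaluating each term at x = -2:
  Term 0 contributes -3 + 0 · -2 = -3
  Term 1 contributes 3 + 1 · -2 = 1
  Term 2 contributes 4 + 2 · -2 = 0
  Term 3 contributes 0 + 3 · -2 = -6
  Term 4 contributes 1 + 4 · -2 = -7
p(-2) = ⊕ of these = min[-3, 1, 0, -6, -7] = -7.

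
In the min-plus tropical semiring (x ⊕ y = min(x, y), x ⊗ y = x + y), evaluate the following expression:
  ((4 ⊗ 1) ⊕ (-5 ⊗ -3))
((4 ⊗ 1) ⊕ (-5 ⊗ -3)) = -8

Expand innermost to outermost. Recall ⊕ takes the minimum of its arguments and ⊗ takes their sum. Working out the expression ((4 ⊗ 1) ⊕ (-5 ⊗ -3)) gives -8.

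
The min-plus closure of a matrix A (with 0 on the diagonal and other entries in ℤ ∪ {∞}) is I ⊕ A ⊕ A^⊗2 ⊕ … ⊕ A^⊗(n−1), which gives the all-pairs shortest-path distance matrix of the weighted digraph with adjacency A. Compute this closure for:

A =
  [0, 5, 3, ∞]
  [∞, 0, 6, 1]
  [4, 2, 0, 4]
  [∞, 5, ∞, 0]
Closure =
  [0, 5, 3, 6]
  [10, 0, 6, 1]
  [4, 2, 0, 3]
  [15, 5, 11, 0]

This is the Floyd-Warshall all-pairs shortest-path computation. For each intermediate vertex k = 0, 1, …, 3, update dist[i][j] ← min(dist[i][j], dist[i][k] + dist[k][j]). The final matrix gives, for each (i, j), the minimum total weight of any directed path from i to j (possibly empty when i = j).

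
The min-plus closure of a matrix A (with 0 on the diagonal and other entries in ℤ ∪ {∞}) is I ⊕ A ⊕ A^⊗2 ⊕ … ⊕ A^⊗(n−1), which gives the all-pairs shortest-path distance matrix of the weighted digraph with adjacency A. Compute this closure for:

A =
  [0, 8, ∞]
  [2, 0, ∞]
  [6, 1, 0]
Closure =
  [0, 8, ∞]
  [2, 0, ∞]
  [3, 1, 0]

This is the Floyd-Warshall all-pairs shortest-path computation. For each intermediate vertex k = 0, 1, …, 2, update dist[i][j] ← min(dist[i][j], dist[i][k] + dist[k][j]). The final matrix gives, for each (i, j), the minimum total weight of any directed path from i to j (possibly empty when i = j).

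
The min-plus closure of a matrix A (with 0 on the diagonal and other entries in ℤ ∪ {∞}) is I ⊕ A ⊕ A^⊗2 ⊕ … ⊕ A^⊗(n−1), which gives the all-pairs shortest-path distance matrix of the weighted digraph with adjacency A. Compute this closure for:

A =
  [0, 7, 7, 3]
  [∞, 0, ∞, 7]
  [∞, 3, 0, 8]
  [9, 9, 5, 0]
Closure =
  [0, 7, 7, 3]
  [16, 0, 12, 7]
  [17, 3, 0, 8]
  [9, 8, 5, 0]

This is the Floyd-Warshall all-pairs shortest-path computation. For each intermediate vertex k = 0, 1, …, 3, update dist[i][j] ← min(dist[i][j], dist[i][k] + dist[k][j]). The final matrix gives, for each (i, j), the minimum total weight of any directed path from i to j (possibly empty when i = j).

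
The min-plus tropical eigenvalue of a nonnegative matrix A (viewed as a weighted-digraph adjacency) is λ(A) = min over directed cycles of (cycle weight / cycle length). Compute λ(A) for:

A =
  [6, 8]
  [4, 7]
λ(A) = 6

Enumerate directed cycles and compute their means (weight / length). Sample:
  cycle 0 → 0: weight = 6, length = 1, mean = 6/1 ≈ 6.000
  cycle 1 → 1: weight = 7, length = 1, mean = 7/1 ≈ 7.000
  cycle 0 → 1 → 0: weight = 12, length = 2, mean = 12/2 ≈ 6.000
  cycle 1 → 0 → 1: weight = 12, length = 2, mean = 12/2 ≈ 6.000
Minimum mean = 6.000, attained e.g. along the cycle 0 → 0 with weight 6 and length 1. So λ(A) = 6/1 = 6.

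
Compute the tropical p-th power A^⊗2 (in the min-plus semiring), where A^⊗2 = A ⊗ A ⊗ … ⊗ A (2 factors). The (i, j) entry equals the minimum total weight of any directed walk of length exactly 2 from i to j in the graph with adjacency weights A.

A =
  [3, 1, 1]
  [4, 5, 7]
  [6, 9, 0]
A^⊗2 =
  [5, 4, 1]
  [7, 5, 5]
  [6, 7, 0]

Each entry (A^⊗2)_ij equals the minimum over all length-2 walks i = v_0 → v_1 → … → v_2 = j of Σ_t A[v_t][v_{t+1}]. For example, for (i, j) = (0, 2) we minimise over 3 possible intermediate vertex sequences; the minimum is 1, attained along the walk 0 → 2 → 2.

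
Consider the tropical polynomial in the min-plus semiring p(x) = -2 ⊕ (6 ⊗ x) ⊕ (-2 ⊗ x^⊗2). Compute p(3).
p(3) = -2

A tropical monomial a ⊗ x^⊗i evaluates to a + i · x. Evaluating each term at x = 3:
  Term 0 contributes -2 + 0 · 3 = -2
  Term 1 contributes 6 + 1 · 3 = 9
  Term 2 contributes -2 + 2 · 3 = 4
p(3) = ⊕ of these = min[-2, 9, 4] = -2.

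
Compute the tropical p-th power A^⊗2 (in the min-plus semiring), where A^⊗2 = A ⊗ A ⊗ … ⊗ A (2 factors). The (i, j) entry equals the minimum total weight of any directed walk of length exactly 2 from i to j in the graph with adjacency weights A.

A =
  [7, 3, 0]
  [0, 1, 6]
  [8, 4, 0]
A^⊗2 =
  [3, 4, 0]
  [1, 2, 0]
  [4, 4, 0]

Each entry (A^⊗2)_ij equals the minimum over all length-2 walks i = v_0 → v_1 → … → v_2 = j of Σ_t A[v_t][v_{t+1}]. For example, for (i, j) = (0, 2) we minimise over 3 possible intermediate vertex sequences; the minimum is 0, attained along the walk 0 → 2 → 2.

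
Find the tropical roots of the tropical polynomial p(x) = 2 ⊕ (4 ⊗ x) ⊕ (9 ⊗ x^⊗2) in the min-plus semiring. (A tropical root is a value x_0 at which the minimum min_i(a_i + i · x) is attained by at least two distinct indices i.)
Roots: {-5, -2}

Each tropical root is a break point of the lower envelope of the lines y = a_i + i · x (there are 3 lines, with slopes 0, 1, ..., 2). Only the lines that attain the minimum somewhere contribute to roots; other lines are dominated. Here the surviving (envelope) indices are i = 2, i = 1, i = 0.
Intersections between consecutive envelope lines give the roots: for adjacent envelope indices i < j the intersection is x = (a_i − a_j) / (j − i). Reading off the sorted break points: {-5, -2}.
Verification: at each break x_0, at least two indices attain the minimum of min_i(a_i + i · x_0).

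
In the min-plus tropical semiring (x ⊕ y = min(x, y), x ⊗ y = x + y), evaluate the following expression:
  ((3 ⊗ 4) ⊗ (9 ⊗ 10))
((3 ⊗ 4) ⊗ (9 ⊗ 10)) = 26

Expand innermost to outermost. Recall ⊕ takes the minimum of its arguments and ⊗ takes their sum. Working out the expression ((3 ⊗ 4) ⊗ (9 ⊗ 10)) gives 26.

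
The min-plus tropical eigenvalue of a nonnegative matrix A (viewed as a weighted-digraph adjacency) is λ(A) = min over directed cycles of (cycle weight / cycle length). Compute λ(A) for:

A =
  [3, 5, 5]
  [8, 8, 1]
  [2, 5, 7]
λ(A) = 8/3

Enumerate directed cycles and compute their means (weight / length). Sample:
  cycle 0 → 0: weight = 3, length = 1, mean = 3/1 ≈ 3.000
  cycle 1 → 1: weight = 8, length = 1, mean = 8/1 ≈ 8.000
  cycle 2 → 2: weight = 7, length = 1, mean = 7/1 ≈ 7.000
  cycle 0 → 1 → 0: weight = 13, length = 2, mean = 13/2 ≈ 6.500
  cycle 0 → 2 → 0: weight = 7, length = 2, mean = 7/2 ≈ 3.500
  cycle 1 → 0 → 1: weight = 13, length = 2, mean = 13/2 ≈ 6.500
Minimum mean = 2.667, attained e.g. along the cycle 0 → 1 → 2 → 0 with weight 8 and length 3. So λ(A) = 8/3 = 8/3.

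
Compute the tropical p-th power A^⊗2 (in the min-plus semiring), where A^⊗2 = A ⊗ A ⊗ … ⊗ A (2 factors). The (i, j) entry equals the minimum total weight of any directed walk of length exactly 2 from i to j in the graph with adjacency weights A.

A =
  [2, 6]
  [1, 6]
A^⊗2 =
  [4, 8]
  [3, 7]

Each entry (A^⊗2)_ij equals the minimum over all length-2 walks i = v_0 → v_1 → … → v_2 = j of Σ_t A[v_t][v_{t+1}]. For example, for (i, j) = (0, 1) we minimise over 2 possible intermediate vertex sequences; the minimum is 8, attained along the walk 0 → 0 → 1.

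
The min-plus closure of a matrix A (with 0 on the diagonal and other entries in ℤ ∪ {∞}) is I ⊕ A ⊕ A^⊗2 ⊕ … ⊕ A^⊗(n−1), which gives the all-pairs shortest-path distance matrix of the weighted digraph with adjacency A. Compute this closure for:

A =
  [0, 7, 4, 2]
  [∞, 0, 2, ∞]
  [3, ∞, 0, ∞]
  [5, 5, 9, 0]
Closure =
  [0, 7, 4, 2]
  [5, 0, 2, 7]
  [3, 10, 0, 5]
  [5, 5, 7, 0]

This is the Floyd-Warshall all-pairs shortest-path computation. For each intermediate vertex k = 0, 1, …, 3, update dist[i][j] ← min(dist[i][j], dist[i][k] + dist[k][j]). The final matrix gives, for each (i, j), the minimum total weight of any directed path from i to j (possibly empty when i = j).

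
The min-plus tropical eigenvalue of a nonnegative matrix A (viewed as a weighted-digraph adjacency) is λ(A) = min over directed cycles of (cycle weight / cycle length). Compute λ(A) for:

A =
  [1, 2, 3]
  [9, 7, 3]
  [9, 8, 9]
λ(A) = 1

Enumerate directed cycles and compute their means (weight / length). Sample:
  cycle 0 → 0: weight = 1, length = 1, mean = 1/1 ≈ 1.000
  cycle 1 → 1: weight = 7, length = 1, mean = 7/1 ≈ 7.000
  cycle 2 → 2: weight = 9, length = 1, mean = 9/1 ≈ 9.000
  cycle 0 → 1 → 0: weight = 11, length = 2, mean = 11/2 ≈ 5.500
  cycle 0 → 2 → 0: weight = 12, length = 2, mean = 12/2 ≈ 6.000
  cycle 1 → 0 → 1: weight = 11, length = 2, mean = 11/2 ≈ 5.500
Minimum mean = 1.000, attained e.g. along the cycle 0 → 0 with weight 1 and length 1. So λ(A) = 1/1 = 1.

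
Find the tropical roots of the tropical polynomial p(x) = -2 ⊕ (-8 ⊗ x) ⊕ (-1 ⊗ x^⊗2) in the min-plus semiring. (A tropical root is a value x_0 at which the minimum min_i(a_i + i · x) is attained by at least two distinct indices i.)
Roots: {-7, 6}

Each tropical root is a break point of the lower envelope of the lines y = a_i + i · x (there are 3 lines, with slopes 0, 1, ..., 2). Only the lines that attain the minimum somewhere contribute to roots; other lines are dominated. Here the surviving (envelope) indices are i = 2, i = 1, i = 0.
Intersections between consecutive envelope lines give the roots: for adjacent envelope indices i < j the intersection is x = (a_i − a_j) / (j − i). Reading off the sorted break points: {-7, 6}.
Verification: at each break x_0, at least two indices attain the minimum of min_i(a_i + i · x_0).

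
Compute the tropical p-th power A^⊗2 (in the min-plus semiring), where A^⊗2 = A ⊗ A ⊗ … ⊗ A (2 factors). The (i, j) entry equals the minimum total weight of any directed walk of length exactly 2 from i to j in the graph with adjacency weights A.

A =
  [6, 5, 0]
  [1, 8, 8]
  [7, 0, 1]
A^⊗2 =
  [6, 0, 1]
  [7, 6, 1]
  [1, 1, 2]

Each entry (A^⊗2)_ij equals the minimum over all length-2 walks i = v_0 → v_1 → … → v_2 = j of Σ_t A[v_t][v_{t+1}]. For example, for (i, j) = (0, 2) we minimise over 3 possible intermediate vertex sequences; the minimum is 1, attained along the walk 0 → 2 → 2.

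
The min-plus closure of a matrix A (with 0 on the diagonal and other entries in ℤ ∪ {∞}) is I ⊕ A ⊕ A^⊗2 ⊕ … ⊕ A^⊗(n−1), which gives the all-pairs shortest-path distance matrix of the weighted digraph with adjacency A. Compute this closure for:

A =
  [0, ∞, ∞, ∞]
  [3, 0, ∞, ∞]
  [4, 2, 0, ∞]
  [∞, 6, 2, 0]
Closure =
  [0, ∞, ∞, ∞]
  [3, 0, ∞, ∞]
  [4, 2, 0, ∞]
  [6, 4, 2, 0]

This is the Floyd-Warshall all-pairs shortest-path computation. For each intermediate vertex k = 0, 1, …, 3, update dist[i][j] ← min(dist[i][j], dist[i][k] + dist[k][j]). The final matrix gives, for each (i, j), the minimum total weight of any directed path from i to j (possibly empty when i = j).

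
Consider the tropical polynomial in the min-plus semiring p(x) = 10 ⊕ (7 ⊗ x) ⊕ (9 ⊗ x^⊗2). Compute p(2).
p(2) = 9

A tropical monomial a ⊗ x^⊗i evaluates to a + i · x. Evaluating each term at x = 2:
  Term 0 contributes 10 + 0 · 2 = 10
  Term 1 contributes 7 + 1 · 2 = 9
  Term 2 contributes 9 + 2 · 2 = 13
p(2) = ⊕ of these = min[10, 9, 13] = 9.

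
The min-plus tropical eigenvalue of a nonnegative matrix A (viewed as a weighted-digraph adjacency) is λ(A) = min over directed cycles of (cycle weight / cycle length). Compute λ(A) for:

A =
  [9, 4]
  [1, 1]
λ(A) = 1

Enumerate directed cycles and compute their means (weight / length). Sample:
  cycle 0 → 0: weight = 9, length = 1, mean = 9/1 ≈ 9.000
  cycle 1 → 1: weight = 1, length = 1, mean = 1/1 ≈ 1.000
  cycle 0 → 1 → 0: weight = 5, length = 2, mean = 5/2 ≈ 2.500
  cycle 1 → 0 → 1: weight = 5, length = 2, mean = 5/2 ≈ 2.500
Minimum mean = 1.000, attained e.g. along the cycle 1 → 1 with weight 1 and length 1. So λ(A) = 1/1 = 1.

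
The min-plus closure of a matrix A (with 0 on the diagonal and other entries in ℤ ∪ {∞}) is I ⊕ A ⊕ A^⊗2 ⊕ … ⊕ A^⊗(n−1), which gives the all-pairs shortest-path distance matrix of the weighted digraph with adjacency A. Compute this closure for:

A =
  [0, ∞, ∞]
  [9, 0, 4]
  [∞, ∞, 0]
Closure =
  [0, ∞, ∞]
  [9, 0, 4]
  [∞, ∞, 0]

This is the Floyd-Warshall all-pairs shortest-path computation. For each intermediate vertex k = 0, 1, …, 2, update dist[i][j] ← min(dist[i][j], dist[i][k] + dist[k][j]). The final matrix gives, for each (i, j), the minimum total weight of any directed path from i to j (possibly empty when i = j).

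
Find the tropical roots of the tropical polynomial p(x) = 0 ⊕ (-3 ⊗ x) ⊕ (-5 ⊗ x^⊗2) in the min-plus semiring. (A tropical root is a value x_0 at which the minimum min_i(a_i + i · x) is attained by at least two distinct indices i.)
Roots: {2, 3}

Each tropical root is a break point of the lower envelope of the lines y = a_i + i · x (there are 3 lines, with slopes 0, 1, ..., 2). Only the lines that attain the minimum somewhere contribute to roots; other lines are dominated. Here the surviving (envelope) indices are i = 2, i = 1, i = 0.
Intersections between consecutive envelope lines give the roots: for adjacent envelope indices i < j the intersection is x = (a_i − a_j) / (j − i). Reading off the sorted break points: {2, 3}.
Verification: at each break x_0, at least two indices attain the minimum of min_i(a_i + i · x_0).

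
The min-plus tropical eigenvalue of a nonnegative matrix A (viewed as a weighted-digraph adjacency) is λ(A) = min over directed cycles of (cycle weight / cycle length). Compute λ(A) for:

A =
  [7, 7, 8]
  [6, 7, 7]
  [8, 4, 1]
λ(A) = 1

Enumerate directed cycles and compute their means (weight / length). Sample:
  cycle 0 → 0: weight = 7, length = 1, mean = 7/1 ≈ 7.000
  cycle 1 → 1: weight = 7, length = 1, mean = 7/1 ≈ 7.000
  cycle 2 → 2: weight = 1, length = 1, mean = 1/1 ≈ 1.000
  cycle 0 → 1 → 0: weight = 13, length = 2, mean = 13/2 ≈ 6.500
  cycle 0 → 2 → 0: weight = 16, length = 2, mean = 16/2 ≈ 8.000
  cycle 1 → 0 → 1: weight = 13, length = 2, mean = 13/2 ≈ 6.500
Minimum mean = 1.000, attained e.g. along the cycle 2 → 2 with weight 1 and length 1. So λ(A) = 1/1 = 1.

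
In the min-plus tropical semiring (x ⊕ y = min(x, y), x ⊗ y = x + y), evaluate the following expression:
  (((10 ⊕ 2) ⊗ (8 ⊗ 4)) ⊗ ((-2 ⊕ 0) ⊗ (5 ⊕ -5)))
(((10 ⊕ 2) ⊗ (8 ⊗ 4)) ⊗ ((-2 ⊕ 0) ⊗ (5 ⊕ -5))) = 7

Expand innermost to outermost. Recall ⊕ takes the minimum of its arguments and ⊗ takes their sum. Working out the expression (((10 ⊕ 2) ⊗ (8 ⊗ 4)) ⊗ ((-2 ⊕ 0) ⊗ (5 ⊕ -5))) gives 7.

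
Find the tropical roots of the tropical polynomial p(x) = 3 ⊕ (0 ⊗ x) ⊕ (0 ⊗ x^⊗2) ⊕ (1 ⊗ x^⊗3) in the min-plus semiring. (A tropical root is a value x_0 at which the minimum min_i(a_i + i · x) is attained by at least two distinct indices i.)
Roots: {-1, 0, 3}

Each tropical root is a break point of the lower envelope of the lines y = a_i + i · x (there are 4 lines, with slopes 0, 1, ..., 3). Only the lines that attain the minimum somewhere contribute to roots; other lines are dominated. Here the surviving (envelope) indices are i = 3, i = 2, i = 1, i = 0.
Intersections between consecutive envelope lines give the roots: for adjacent envelope indices i < j the intersection is x = (a_i − a_j) / (j − i). Reading off the sorted break points: {-1, 0, 3}.
Verification: at each break x_0, at least two indices attain the minimum of min_i(a_i + i · x_0).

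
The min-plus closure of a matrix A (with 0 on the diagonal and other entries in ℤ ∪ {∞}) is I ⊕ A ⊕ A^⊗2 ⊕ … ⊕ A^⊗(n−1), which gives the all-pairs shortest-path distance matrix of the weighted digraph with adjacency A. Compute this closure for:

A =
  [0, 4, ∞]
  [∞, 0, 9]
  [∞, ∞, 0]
Closure =
  [0, 4, 13]
  [∞, 0, 9]
  [∞, ∞, 0]

This is the Floyd-Warshall all-pairs shortest-path computation. For each intermediate vertex k = 0, 1, …, 2, update dist[i][j] ← min(dist[i][j], dist[i][k] + dist[k][j]). The final matrix gives, for each (i, j), the minimum total weight of any directed path from i to j (possibly empty when i = j).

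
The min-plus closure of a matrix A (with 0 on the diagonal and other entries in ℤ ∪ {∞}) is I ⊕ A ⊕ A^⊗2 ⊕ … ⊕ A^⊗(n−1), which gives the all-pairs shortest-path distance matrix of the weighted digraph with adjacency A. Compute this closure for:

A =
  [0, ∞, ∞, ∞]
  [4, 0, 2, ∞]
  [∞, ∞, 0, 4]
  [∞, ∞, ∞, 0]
Closure =
  [0, ∞, ∞, ∞]
  [4, 0, 2, 6]
  [∞, ∞, 0, 4]
  [∞, ∞, ∞, 0]

This is the Floyd-Warshall all-pairs shortest-path computation. For each intermediate vertex k = 0, 1, …, 3, update dist[i][j] ← min(dist[i][j], dist[i][k] + dist[k][j]). The final matrix gives, for each (i, j), the minimum total weight of any directed path from i to j (possibly empty when i = j).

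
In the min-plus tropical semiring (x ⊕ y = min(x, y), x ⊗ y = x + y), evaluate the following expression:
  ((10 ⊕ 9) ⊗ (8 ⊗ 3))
((10 ⊕ 9) ⊗ (8 ⊗ 3)) = 20

Expand innermost to outermost. Recall ⊕ takes the minimum of its arguments and ⊗ takes their sum. Working out the expression ((10 ⊕ 9) ⊗ (8 ⊗ 3)) gives 20.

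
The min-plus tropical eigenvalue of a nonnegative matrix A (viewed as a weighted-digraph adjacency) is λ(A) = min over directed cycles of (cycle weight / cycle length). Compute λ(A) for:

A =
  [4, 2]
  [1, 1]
λ(A) = 1

Enumerate directed cycles and compute their means (weight / length). Sample:
  cycle 0 → 0: weight = 4, length = 1, mean = 4/1 ≈ 4.000
  cycle 1 → 1: weight = 1, length = 1, mean = 1/1 ≈ 1.000
  cycle 0 → 1 → 0: weight = 3, length = 2, mean = 3/2 ≈ 1.500
  cycle 1 → 0 → 1: weight = 3, length = 2, mean = 3/2 ≈ 1.500
Minimum mean = 1.000, attained e.g. along the cycle 1 → 1 with weight 1 and length 1. So λ(A) = 1/1 = 1.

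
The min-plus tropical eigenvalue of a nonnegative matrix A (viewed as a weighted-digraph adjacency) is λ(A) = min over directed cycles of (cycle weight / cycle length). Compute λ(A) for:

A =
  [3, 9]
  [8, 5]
λ(A) = 3

Enumerate directed cycles and compute their means (weight / length). Sample:
  cycle 0 → 0: weight = 3, length = 1, mean = 3/1 ≈ 3.000
  cycle 1 → 1: weight = 5, length = 1, mean = 5/1 ≈ 5.000
  cycle 0 → 1 → 0: weight = 17, length = 2, mean = 17/2 ≈ 8.500
  cycle 1 → 0 → 1: weight = 17, length = 2, mean = 17/2 ≈ 8.500
Minimum mean = 3.000, attained e.g. along the cycle 0 → 0 with weight 3 and length 1. So λ(A) = 3/1 = 3.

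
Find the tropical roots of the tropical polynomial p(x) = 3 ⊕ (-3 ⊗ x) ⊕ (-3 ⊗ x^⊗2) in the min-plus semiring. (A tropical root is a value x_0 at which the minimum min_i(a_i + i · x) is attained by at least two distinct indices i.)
Roots: {0, 6}

Each tropical root is a break point of the lower envelope of the lines y = a_i + i · x (there are 3 lines, with slopes 0, 1, ..., 2). Only the lines that attain the minimum somewhere contribute to roots; other lines are dominated. Here the surviving (envelope) indices are i = 2, i = 1, i = 0.
Intersections between consecutive envelope lines give the roots: for adjacent envelope indices i < j the intersection is x = (a_i − a_j) / (j − i). Reading off the sorted break points: {0, 6}.
Verification: at each break x_0, at least two indices attain the minimum of min_i(a_i + i · x_0).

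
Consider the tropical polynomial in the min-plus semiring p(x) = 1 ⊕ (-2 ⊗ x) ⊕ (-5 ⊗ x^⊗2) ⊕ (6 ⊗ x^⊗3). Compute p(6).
p(6) = 1

A tropical monomial a ⊗ x^⊗i evaluates to a + i · x. Evaluating each term at x = 6:
  Term 0 contributes 1 + 0 · 6 = 1
  Term 1 contributes -2 + 1 · 6 = 4
  Term 2 contributes -5 + 2 · 6 = 7
  Term 3 contributes 6 + 3 · 6 = 24
p(6) = ⊕ of these = min[1, 4, 7, 24] = 1.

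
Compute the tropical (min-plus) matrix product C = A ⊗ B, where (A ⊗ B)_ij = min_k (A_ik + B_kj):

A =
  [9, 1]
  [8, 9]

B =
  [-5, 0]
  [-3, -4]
A ⊗ B =
  [-2, -3]
  [3, 5]

Apply the min-plus product entry-by-entry:
  C[0][0] = min over k of (A[0][0] + B[0][0] = 9 + -5 = 4, A[0][1] + B[1][0] = 1 + -3 = -2) = -2 (attained at k = 1)
  C[0][1] = min over k of (A[0][0] + B[0][1] = 9 + 0 = 9, A[0][1] + B[1][1] = 1 + -4 = -3) = -3 (attained at k = 1)
  C[1][0] = min over k of (A[1][0] + B[0][0] = 8 + -5 = 3, A[1][1] + B[1][0] = 9 + -3 = 6) = 3 (attained at k = 0)
  C[1][1] = min over k of (A[1][0] + B[0][1] = 8 + 0 = 8, A[1][1] + B[1][1] = 9 + -4 = 5) = 5 (attained at k = 1)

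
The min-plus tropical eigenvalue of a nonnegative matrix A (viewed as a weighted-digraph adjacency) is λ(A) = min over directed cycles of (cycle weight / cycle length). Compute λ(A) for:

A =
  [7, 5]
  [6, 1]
λ(A) = 1

Enumerate directed cycles and compute their means (weight / length). Sample:
  cycle 0 → 0: weight = 7, length = 1, mean = 7/1 ≈ 7.000
  cycle 1 → 1: weight = 1, length = 1, mean = 1/1 ≈ 1.000
  cycle 0 → 1 → 0: weight = 11, length = 2, mean = 11/2 ≈ 5.500
  cycle 1 → 0 → 1: weight = 11, length = 2, mean = 11/2 ≈ 5.500
Minimum mean = 1.000, attained e.g. along the cycle 1 → 1 with weight 1 and length 1. So λ(A) = 1/1 = 1.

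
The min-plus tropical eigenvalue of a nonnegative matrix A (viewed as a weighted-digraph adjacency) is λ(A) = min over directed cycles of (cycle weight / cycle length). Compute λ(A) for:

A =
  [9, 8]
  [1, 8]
λ(A) = 9/2

Enumerate directed cycles and compute their means (weight / length). Sample:
  cycle 0 → 0: weight = 9, length = 1, mean = 9/1 ≈ 9.000
  cycle 1 → 1: weight = 8, length = 1, mean = 8/1 ≈ 8.000
  cycle 0 → 1 → 0: weight = 9, length = 2, mean = 9/2 ≈ 4.500
  cycle 1 → 0 → 1: weight = 9, length = 2, mean = 9/2 ≈ 4.500
Minimum mean = 4.500, attained e.g. along the cycle 0 → 1 → 0 with weight 9 and length 2. So λ(A) = 9/2 = 9/2.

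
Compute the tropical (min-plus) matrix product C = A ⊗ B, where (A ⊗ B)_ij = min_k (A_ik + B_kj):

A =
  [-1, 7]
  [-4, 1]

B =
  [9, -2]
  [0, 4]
A ⊗ B =
  [7, -3]
  [1, -6]

Apply the min-plus product entry-by-entry:
  C[0][0] = min over k of (A[0][0] + B[0][0] = -1 + 9 = 8, A[0][1] + B[1][0] = 7 + 0 = 7) = 7 (attained at k = 1)
  C[0][1] = min over k of (A[0][0] + B[0][1] = -1 + -2 = -3, A[0][1] + B[1][1] = 7 + 4 = 11) = -3 (attained at k = 0)
  C[1][0] = min over k of (A[1][0] + B[0][0] = -4 + 9 = 5, A[1][1] + B[1][0] = 1 + 0 = 1) = 1 (attained at k = 1)
  C[1][1] = min over k of (A[1][0] + B[0][1] = -4 + -2 = -6, A[1][1] + B[1][1] = 1 + 4 = 5) = -6 (attained at k = 0)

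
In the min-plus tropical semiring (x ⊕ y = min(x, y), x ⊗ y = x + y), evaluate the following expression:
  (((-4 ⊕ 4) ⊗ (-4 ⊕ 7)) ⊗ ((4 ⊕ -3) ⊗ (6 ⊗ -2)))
(((-4 ⊕ 4) ⊗ (-4 ⊕ 7)) ⊗ ((4 ⊕ -3) ⊗ (6 ⊗ -2))) = -7

Expand innermost to outermost. Recall ⊕ takes the minimum of its arguments and ⊗ takes their sum. Working out the expression (((-4 ⊕ 4) ⊗ (-4 ⊕ 7)) ⊗ ((4 ⊕ -3) ⊗ (6 ⊗ -2))) gives -7.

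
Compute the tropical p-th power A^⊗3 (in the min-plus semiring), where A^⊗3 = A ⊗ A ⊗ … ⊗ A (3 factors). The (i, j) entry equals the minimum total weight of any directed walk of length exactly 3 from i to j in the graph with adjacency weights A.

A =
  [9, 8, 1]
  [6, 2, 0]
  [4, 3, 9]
A^⊗3 =
  [10, 6, 4]
  [6, 5, 3]
  [7, 6, 5]

Each entry (A^⊗3)_ij equals the minimum over all length-3 walks i = v_0 → v_1 → … → v_3 = j of Σ_t A[v_t][v_{t+1}]. For example, for (i, j) = (0, 2) we minimise over 9 possible intermediate vertex sequences; the minimum is 4, attained along the walk 0 → 2 → 1 → 2.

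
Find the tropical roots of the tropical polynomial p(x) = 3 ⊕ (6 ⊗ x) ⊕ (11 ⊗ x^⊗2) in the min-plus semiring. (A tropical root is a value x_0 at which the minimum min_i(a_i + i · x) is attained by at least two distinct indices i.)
Roots: {-5, -3}

Each tropical root is a break point of the lower envelope of the lines y = a_i + i · x (there are 3 lines, with slopes 0, 1, ..., 2). Only the lines that attain the minimum somewhere contribute to roots; other lines are dominated. Here the surviving (envelope) indices are i = 2, i = 1, i = 0.
Intersections between consecutive envelope lines give the roots: for adjacent envelope indices i < j the intersection is x = (a_i − a_j) / (j − i). Reading off the sorted break points: {-5, -3}.
Verification: at each break x_0, at least two indices attain the minimum of min_i(a_i + i · x_0).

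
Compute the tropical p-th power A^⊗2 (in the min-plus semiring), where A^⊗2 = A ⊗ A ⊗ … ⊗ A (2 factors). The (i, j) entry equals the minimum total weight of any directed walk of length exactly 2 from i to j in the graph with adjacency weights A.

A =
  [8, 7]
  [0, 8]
A^⊗2 =
  [7, 15]
  [8, 7]

Each entry (A^⊗2)_ij equals the minimum over all length-2 walks i = v_0 → v_1 → … → v_2 = j of Σ_t A[v_t][v_{t+1}]. For example, for (i, j) = (0, 1) we minimise over 2 possible intermediate vertex sequences; the minimum is 15, attained along the walk 0 → 0 → 1.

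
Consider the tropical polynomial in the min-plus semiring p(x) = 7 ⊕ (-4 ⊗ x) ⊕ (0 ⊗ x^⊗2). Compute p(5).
p(5) = 1

A tropical monomial a ⊗ x^⊗i evaluates to a + i · x. Evaluating each term at x = 5:
  Term 0 contributes 7 + 0 · 5 = 7
  Term 1 contributes -4 + 1 · 5 = 1
  Term 2 contributes 0 + 2 · 5 = 10
p(5) = ⊕ of these = min[7, 1, 10] = 1.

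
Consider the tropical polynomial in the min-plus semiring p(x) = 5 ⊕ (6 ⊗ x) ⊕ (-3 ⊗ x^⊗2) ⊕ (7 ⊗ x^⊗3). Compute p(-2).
p(-2) = -7

A tropical monomial a ⊗ x^⊗i evaluates to a + i · x. Evaluating each term at x = -2:
  Term 0 contributes 5 + 0 · -2 = 5
  Term 1 contributes 6 + 1 · -2 = 4
  Term 2 contributes -3 + 2 · -2 = -7
  Term 3 contributes 7 + 3 · -2 = 1
p(-2) = ⊕ of these = min[5, 4, -7, 1] = -7.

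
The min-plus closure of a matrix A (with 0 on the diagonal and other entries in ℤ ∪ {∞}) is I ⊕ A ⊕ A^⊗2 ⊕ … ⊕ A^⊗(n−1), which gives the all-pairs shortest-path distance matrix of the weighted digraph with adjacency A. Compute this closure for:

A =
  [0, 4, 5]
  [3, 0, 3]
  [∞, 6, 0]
Closure =
  [0, 4, 5]
  [3, 0, 3]
  [9, 6, 0]

This is the Floyd-Warshall all-pairs shortest-path computation. For each intermediate vertex k = 0, 1, …, 2, update dist[i][j] ← min(dist[i][j], dist[i][k] + dist[k][j]). The final matrix gives, for each (i, j), the minimum total weight of any directed path from i to j (possibly empty when i = j).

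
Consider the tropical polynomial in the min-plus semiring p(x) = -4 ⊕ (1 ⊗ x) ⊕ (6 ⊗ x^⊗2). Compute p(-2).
p(-2) = -4

A tropical monomial a ⊗ x^⊗i evaluates to a + i · x. Evaluating each term at x = -2:
  Term 0 contributes -4 + 0 · -2 = -4
  Term 1 contributes 1 + 1 · -2 = -1
  Term 2 contributes 6 + 2 · -2 = 2
p(-2) = ⊕ of these = min[-4, -1, 2] = -4.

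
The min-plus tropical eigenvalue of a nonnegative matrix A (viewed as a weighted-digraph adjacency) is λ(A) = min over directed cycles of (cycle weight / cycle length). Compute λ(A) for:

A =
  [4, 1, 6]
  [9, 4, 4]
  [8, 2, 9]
λ(A) = 3

Enumerate directed cycles and compute their means (weight / length). Sample:
  cycle 0 → 0: weight = 4, length = 1, mean = 4/1 ≈ 4.000
  cycle 1 → 1: weight = 4, length = 1, mean = 4/1 ≈ 4.000
  cycle 2 → 2: weight = 9, length = 1, mean = 9/1 ≈ 9.000
  cycle 0 → 1 → 0: weight = 10, length = 2, mean = 10/2 ≈ 5.000
  cycle 0 → 2 → 0: weight = 14, length = 2, mean = 14/2 ≈ 7.000
  cycle 1 → 0 → 1: weight = 10, length = 2, mean = 10/2 ≈ 5.000
Minimum mean = 3.000, attained e.g. along the cycle 1 → 2 → 1 with weight 6 and length 2. So λ(A) = 6/2 = 3.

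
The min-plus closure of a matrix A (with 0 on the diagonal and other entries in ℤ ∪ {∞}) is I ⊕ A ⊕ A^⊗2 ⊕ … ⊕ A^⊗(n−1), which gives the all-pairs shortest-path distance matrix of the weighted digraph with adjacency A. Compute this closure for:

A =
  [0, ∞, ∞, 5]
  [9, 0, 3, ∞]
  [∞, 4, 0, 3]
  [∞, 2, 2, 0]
Closure =
  [0, 7, 7, 5]
  [9, 0, 3, 6]
  [13, 4, 0, 3]
  [11, 2, 2, 0]

This is the Floyd-Warshall all-pairs shortest-path computation. For each intermediate vertex k = 0, 1, …, 3, update dist[i][j] ← min(dist[i][j], dist[i][k] + dist[k][j]). The final matrix gives, for each (i, j), the minimum total weight of any directed path from i to j (possibly empty when i = j).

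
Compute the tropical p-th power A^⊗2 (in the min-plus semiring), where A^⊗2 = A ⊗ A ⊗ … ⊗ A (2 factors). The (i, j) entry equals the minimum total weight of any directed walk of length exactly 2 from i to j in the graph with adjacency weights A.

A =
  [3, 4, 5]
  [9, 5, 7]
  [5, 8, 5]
A^⊗2 =
  [6, 7, 8]
  [12, 10, 12]
  [8, 9, 10]

Each entry (A^⊗2)_ij equals the minimum over all length-2 walks i = v_0 → v_1 → … → v_2 = j of Σ_t A[v_t][v_{t+1}]. For example, for (i, j) = (0, 2) we minimise over 3 possible intermediate vertex sequences; the minimum is 8, attained along the walk 0 → 0 → 2.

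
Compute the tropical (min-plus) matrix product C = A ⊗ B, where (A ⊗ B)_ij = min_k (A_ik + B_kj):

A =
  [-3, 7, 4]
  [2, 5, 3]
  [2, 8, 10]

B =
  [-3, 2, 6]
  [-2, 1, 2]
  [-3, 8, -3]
A ⊗ B =
  [-6, -1, 1]
  [-1, 4, 0]
  [-1, 4, 7]

Apply the min-plus product entry-by-entry:
  C[0][0] = min over k of (A[0][0] + B[0][0] = -3 + -3 = -6, A[0][1] + B[1][0] = 7 + -2 = 5, A[0][2] + B[2][0] = 4 + -3 = 1) = -6 (attained at k = 0)
  C[0][1] = min over k of (A[0][0] + B[0][1] = -3 + 2 = -1, A[0][1] + B[1][1] = 7 + 1 = 8, A[0][2] + B[2][1] = 4 + 8 = 12) = -1 (attained at k = 0)
  C[0][2] = min over k of (A[0][0] + B[0][2] = -3 + 6 = 3, A[0][1] + B[1][2] = 7 + 2 = 9, A[0][2] + B[2][2] = 4 + -3 = 1) = 1 (attained at k = 2)
  C[1][0] = min over k of (A[1][0] + B[0][0] = 2 + -3 = -1, A[1][1] + B[1][0] = 5 + -2 = 3, A[1][2] + B[2][0] = 3 + -3 = 0) = -1 (attained at k = 0)
  C[1][1] = min over k of (A[1][0] + B[0][1] = 2 + 2 = 4, A[1][1] + B[1][1] = 5 + 1 = 6, A[1][2] + B[2][1] = 3 + 8 = 11) = 4 (attained at k = 0)
  C[1][2] = min over k of (A[1][0] + B[0][2] = 2 + 6 = 8, A[1][1] + B[1][2] = 5 + 2 = 7, A[1][2] + B[2][2] = 3 + -3 = 0) = 0 (attained at k = 2)
  C[2][0] = min over k of (A[2][0] + B[0][0] = 2 + -3 = -1, A[2][1] + B[1][0] = 8 + -2 = 6, A[2][2] + B[2][0] = 10 + -3 = 7) = -1 (attained at k = 0)
  C[2][1] = min over k of (A[2][0] + B[0][1] = 2 + 2 = 4, A[2][1] + B[1][1] = 8 + 1 = 9, A[2][2] + B[2][1] = 10 + 8 = 18) = 4 (attained at k = 0)
  C[2][2] = min over k of (A[2][0] + B[0][2] = 2 + 6 = 8, A[2][1] + B[1][2] = 8 + 2 = 10, A[2][2] + B[2][2] = 10 + -3 = 7) = 7 (attained at k = 2)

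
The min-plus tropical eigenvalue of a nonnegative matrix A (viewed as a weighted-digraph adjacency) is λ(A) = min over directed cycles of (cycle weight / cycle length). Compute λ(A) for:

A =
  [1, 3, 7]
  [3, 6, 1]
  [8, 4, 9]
λ(A) = 1

Enumerate directed cycles and compute their means (weight / length). Sample:
  cycle 0 → 0: weight = 1, length = 1, mean = 1/1 ≈ 1.000
  cycle 1 → 1: weight = 6, length = 1, mean = 6/1 ≈ 6.000
  cycle 2 → 2: weight = 9, length = 1, mean = 9/1 ≈ 9.000
  cycle 0 → 1 → 0: weight = 6, length = 2, mean = 6/2 ≈ 3.000
  cycle 0 → 2 → 0: weight = 15, length = 2, mean = 15/2 ≈ 7.500
  cycle 1 → 0 → 1: weight = 6, length = 2, mean = 6/2 ≈ 3.000
Minimum mean = 1.000, attained e.g. along the cycle 0 → 0 with weight 1 and length 1. So λ(A) = 1/1 = 1.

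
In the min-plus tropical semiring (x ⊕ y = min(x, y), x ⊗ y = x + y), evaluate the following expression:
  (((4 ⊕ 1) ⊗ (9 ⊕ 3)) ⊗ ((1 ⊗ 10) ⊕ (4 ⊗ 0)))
(((4 ⊕ 1) ⊗ (9 ⊕ 3)) ⊗ ((1 ⊗ 10) ⊕ (4 ⊗ 0))) = 8

Expand innermost to outermost. Recall ⊕ takes the minimum of its arguments and ⊗ takes their sum. Working out the expression (((4 ⊕ 1) ⊗ (9 ⊕ 3)) ⊗ ((1 ⊗ 10) ⊕ (4 ⊗ 0))) gives 8.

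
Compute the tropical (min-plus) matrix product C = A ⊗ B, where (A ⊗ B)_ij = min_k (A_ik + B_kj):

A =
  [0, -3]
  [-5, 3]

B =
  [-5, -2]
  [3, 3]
A ⊗ B =
  [-5, -2]
  [-10, -7]

Apply the min-plus product entry-by-entry:
  C[0][0] = min over k of (A[0][0] + B[0][0] = 0 + -5 = -5, A[0][1] + B[1][0] = -3 + 3 = 0) = -5 (attained at k = 0)
  C[0][1] = min over k of (A[0][0] + B[0][1] = 0 + -2 = -2, A[0][1] + B[1][1] = -3 + 3 = 0) = -2 (attained at k = 0)
  C[1][0] = min over k of (A[1][0] + B[0][0] = -5 + -5 = -10, A[1][1] + B[1][0] = 3 + 3 = 6) = -10 (attained at k = 0)
  C[1][1] = min over k of (A[1][0] + B[0][1] = -5 + -2 = -7, A[1][1] + B[1][1] = 3 + 3 = 6) = -7 (attained at k = 0)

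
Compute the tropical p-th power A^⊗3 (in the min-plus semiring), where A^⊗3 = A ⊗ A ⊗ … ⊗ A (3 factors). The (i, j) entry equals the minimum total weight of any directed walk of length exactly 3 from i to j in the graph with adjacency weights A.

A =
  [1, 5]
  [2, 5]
A^⊗3 =
  [3, 7]
  [4, 8]

Each entry (A^⊗3)_ij equals the minimum over all length-3 walks i = v_0 → v_1 → … → v_3 = j of Σ_t A[v_t][v_{t+1}]. For example, for (i, j) = (0, 1) we minimise over 4 possible intermediate vertex sequences; the minimum is 7, attained along the walk 0 → 0 → 0 → 1.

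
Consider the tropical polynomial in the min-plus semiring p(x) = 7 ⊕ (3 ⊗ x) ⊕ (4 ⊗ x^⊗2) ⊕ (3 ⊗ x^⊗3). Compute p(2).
p(2) = 5

A tropical monomial a ⊗ x^⊗i evaluates to a + i · x. Evaluating each term at x = 2:
  Term 0 contributes 7 + 0 · 2 = 7
  Term 1 contributes 3 + 1 · 2 = 5
  Term 2 contributes 4 + 2 · 2 = 8
  Term 3 contributes 3 + 3 · 2 = 9
p(2) = ⊕ of these = min[7, 5, 8, 9] = 5.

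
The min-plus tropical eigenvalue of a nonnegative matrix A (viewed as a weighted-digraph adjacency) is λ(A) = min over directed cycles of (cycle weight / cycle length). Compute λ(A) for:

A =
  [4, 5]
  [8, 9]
λ(A) = 4

Enumerate directed cycles and compute their means (weight / length). Sample:
  cycle 0 → 0: weight = 4, length = 1, mean = 4/1 ≈ 4.000
  cycle 1 → 1: weight = 9, length = 1, mean = 9/1 ≈ 9.000
  cycle 0 → 1 → 0: weight = 13, length = 2, mean = 13/2 ≈ 6.500
  cycle 1 → 0 → 1: weight = 13, length = 2, mean = 13/2 ≈ 6.500
Minimum mean = 4.000, attained e.g. along the cycle 0 → 0 with weight 4 and length 1. So λ(A) = 4/1 = 4.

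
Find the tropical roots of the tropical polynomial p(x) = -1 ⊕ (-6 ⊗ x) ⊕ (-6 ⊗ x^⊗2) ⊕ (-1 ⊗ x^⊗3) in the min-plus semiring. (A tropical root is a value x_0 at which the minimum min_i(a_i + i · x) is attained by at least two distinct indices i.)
Roots: {-5, 0, 5}

Each tropical root is a break point of the lower envelope of the lines y = a_i + i · x (there are 4 lines, with slopes 0, 1, ..., 3). Only the lines that attain the minimum somewhere contribute to roots; other lines are dominated. Here the surviving (envelope) indices are i = 3, i = 2, i = 1, i = 0.
Intersections between consecutive envelope lines give the roots: for adjacent envelope indices i < j the intersection is x = (a_i − a_j) / (j − i). Reading off the sorted break points: {-5, 0, 5}.
Verification: at each break x_0, at least two indices attain the minimum of min_i(a_i + i · x_0).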